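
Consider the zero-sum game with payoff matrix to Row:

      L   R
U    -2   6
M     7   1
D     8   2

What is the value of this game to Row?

Row minima: U → -2, M → 1, D → 2; maximin = 2.
Column maxima: L → 8, R → 6; minimax = 6.
2 ≠ 6, so there is no saddle point; optimal play is mixed.
M is strictly dominated by D, so Row never plays it.
On the remaining 2×2 (U, D vs L, R):
Let Row play U with probability p. Expected payoff against L: (-2)p + 8(1−p) = −10p + 8; against R: 6p + 2(1−p) = 4p + 2.
Setting these equal: −10p + 8 = 4p + 2 ⇒ −14p = -6 ⇒ p = 3/7, and the value is (-10)·(3/7) + 8 = 26/7.
For Column: with q = P(L), equating U's and D's payoffs gives −8q + 6 = 6q + 2 ⇒ q = 2/7.

26/7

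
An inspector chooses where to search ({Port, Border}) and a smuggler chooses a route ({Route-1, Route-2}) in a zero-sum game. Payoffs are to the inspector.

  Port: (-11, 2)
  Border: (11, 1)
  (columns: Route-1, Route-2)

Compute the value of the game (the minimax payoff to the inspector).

33/23

Row minima: Port → -11, Border → 1; maximin = 1.
Column maxima: Route-1 → 11, Route-2 → 2; minimax = 2.
1 ≠ 2, so there is no saddle point; optimal play is mixed.
Let the inspector play Port with probability p. Expected payoff against Route-1: (-11)p + 11(1−p) = −22p + 11; against Route-2: 2p + 1(1−p) = p + 1.
Setting these equal: −22p + 11 = p + 1 ⇒ −23p = -10 ⇒ p = 10/23, and the value is (-22)·(10/23) + 11 = 33/23.
For the smuggler: with q = P(Route-1), equating Port's and Border's payoffs gives −13q + 2 = 10q + 1 ⇒ q = 1/23.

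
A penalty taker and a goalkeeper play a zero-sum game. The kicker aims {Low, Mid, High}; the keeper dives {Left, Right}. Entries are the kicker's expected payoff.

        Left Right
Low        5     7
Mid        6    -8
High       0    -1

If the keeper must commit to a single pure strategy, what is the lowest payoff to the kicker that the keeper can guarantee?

Column maxima: Left → 6, Right → 7.
The smallest of these is 6.

6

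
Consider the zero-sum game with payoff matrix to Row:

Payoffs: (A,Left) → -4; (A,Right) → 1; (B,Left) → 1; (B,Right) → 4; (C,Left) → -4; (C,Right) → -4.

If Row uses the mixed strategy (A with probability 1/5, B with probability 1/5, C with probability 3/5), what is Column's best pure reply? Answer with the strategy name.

If Column plays Left, Row's expected payoff is (1/5)·(-4) + (1/5)·1 + (3/5)·(-4) = -3.
If Column plays Right, Row's expected payoff is (1/5)·1 + (1/5)·4 + (3/5)·(-4) = -7/5.
Column minimizes Row's payoff; the smallest is -3, so the best response is Left.

Left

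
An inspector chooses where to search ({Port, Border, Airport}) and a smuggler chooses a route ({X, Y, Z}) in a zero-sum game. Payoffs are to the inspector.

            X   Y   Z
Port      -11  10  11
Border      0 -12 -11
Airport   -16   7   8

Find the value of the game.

-4

Row minima: Port → -11, Border → -12, Airport → -16; maximin = -11.
Column maxima: X → 0, Y → 10, Z → 11; minimax = 0.
-11 ≠ 0, so there is no saddle point; optimal play is mixed.
Airport is strictly dominated by Port, so the inspector never plays it.
Z is strictly dominated by Y (it gives the inspector strictly more in every row), so the smuggler never plays it.
On the remaining 2×2 (Port, Border vs X, Y):
Let the inspector play Port with probability p. Expected payoff against X: (-11)p + 0(1−p) = −11p; against Y: 10p + (-12)(1−p) = 22p − 12.
Setting these equal: −11p = 22p − 12 ⇒ −33p = -12 ⇒ p = 4/11, and the value is (-11)·(4/11) = -4.
For the smuggler: with q = P(X), equating Port's and Border's payoffs gives −21q + 10 = 12q − 12 ⇒ q = 2/3.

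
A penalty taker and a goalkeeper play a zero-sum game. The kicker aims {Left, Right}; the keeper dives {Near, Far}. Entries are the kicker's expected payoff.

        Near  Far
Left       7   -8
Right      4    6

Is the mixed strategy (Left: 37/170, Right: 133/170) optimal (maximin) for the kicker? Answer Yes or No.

Against Near this mix gives (37/170)·7 + (133/170)·4 = 791/170.
Against Far this mix gives (37/170)·(-8) + (133/170)·6 = 251/85.
The keeper will play Far, holding the kicker to 251/85. Shifting weight toward the row that does better against Far would raise this floor (the equalizing mix achieves 74/17 against both Far and Near), so the proposed strategy is not optimal.

No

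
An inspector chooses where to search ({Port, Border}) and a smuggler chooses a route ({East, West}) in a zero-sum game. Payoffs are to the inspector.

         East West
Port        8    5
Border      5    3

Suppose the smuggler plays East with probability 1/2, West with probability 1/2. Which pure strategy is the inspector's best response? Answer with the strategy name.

Expected payoff of Port: (1/2)·8 + (1/2)·5 = 13/2.
Expected payoff of Border: (1/2)·5 + (1/2)·3 = 4.
The largest is 13/2, so the inspector's best response is Port.

Port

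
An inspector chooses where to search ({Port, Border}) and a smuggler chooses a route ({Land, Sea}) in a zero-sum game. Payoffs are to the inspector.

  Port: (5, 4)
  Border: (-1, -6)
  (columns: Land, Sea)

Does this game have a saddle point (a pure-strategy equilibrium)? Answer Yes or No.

Row minima: Port → 4, Border → -6; maximin = 4.
Column maxima: Land → 5, Sea → 4; minimax = 4.
maximin = minimax = 4, so a saddle point exists.

Yes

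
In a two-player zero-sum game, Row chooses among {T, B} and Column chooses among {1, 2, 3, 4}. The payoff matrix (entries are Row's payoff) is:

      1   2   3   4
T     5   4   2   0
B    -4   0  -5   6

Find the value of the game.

Row minima: T → 0, B → -5; maximin = 0.
Column maxima: 1 → 5, 2 → 4, 3 → 2, 4 → 6; minimax = 2.
0 ≠ 2, so there is no saddle point; optimal play is mixed.
1 is strictly dominated by 3 (it gives Row strictly more in every row), so Column never plays it.
2 is strictly dominated by 3 (it gives Row strictly more in every row), so Column never plays it.
On the remaining 2×2 (T, B vs 3, 4):
Let Row play T with probability p. Expected payoff against 3: 2p + (-5)(1−p) = 7p − 5; against 4: 0p + 6(1−p) = −6p + 6.
Setting these equal: 7p − 5 = −6p + 6 ⇒ 13p = 11 ⇒ p = 11/13, and the value is (7)·(11/13) − 5 = 12/13.
For Column: with q = P(3), equating T's and B's payoffs gives 2q = −11q + 6 ⇒ q = 6/13.

12/13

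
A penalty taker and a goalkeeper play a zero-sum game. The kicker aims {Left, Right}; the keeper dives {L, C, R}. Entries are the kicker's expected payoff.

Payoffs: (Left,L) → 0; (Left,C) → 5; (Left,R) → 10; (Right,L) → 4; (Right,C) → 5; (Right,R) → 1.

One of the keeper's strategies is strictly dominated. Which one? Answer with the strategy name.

C

L holds the kicker's payoff strictly below C in every row: 0 < 5, 4 < 5.
So C is strictly dominated for the keeper.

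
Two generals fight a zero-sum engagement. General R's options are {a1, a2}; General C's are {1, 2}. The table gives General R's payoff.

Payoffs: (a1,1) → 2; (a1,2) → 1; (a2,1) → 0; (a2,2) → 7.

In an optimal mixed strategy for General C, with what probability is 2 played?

Row minima: a1 → 1, a2 → 0; maximin = 1.
Column maxima: 1 → 2, 2 → 7; minimax = 2.
1 ≠ 2, so there is no saddle point; optimal play is mixed.
Let General R play a1 with probability p. Expected payoff against 1: 2p + 0(1−p) = 2p; against 2: 1p + 7(1−p) = −6p + 7.
Setting these equal: 2p = −6p + 7 ⇒ 8p = 7 ⇒ p = 7/8, and the value is (2)·(7/8) = 7/4.
For General C: with q = P(1), equating a1's and a2's payoffs gives q + 1 = −7q + 7 ⇒ q = 3/4.

1/4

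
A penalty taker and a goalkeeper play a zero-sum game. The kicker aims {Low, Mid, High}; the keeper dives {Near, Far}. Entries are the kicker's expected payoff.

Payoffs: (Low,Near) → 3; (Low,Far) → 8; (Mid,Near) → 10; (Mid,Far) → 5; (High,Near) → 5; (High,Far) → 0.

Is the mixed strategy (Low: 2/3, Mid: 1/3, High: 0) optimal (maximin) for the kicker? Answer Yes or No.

No

Against Near this mix gives (2/3)·3 + (1/3)·10 = 16/3.
Against Far this mix gives (2/3)·8 + (1/3)·5 = 7.
The keeper will play Near, holding the kicker to 16/3. Shifting weight toward the row that does better against Near would raise this floor (the equalizing mix achieves 13/2 against both Near and Far), so the proposed strategy is not optimal.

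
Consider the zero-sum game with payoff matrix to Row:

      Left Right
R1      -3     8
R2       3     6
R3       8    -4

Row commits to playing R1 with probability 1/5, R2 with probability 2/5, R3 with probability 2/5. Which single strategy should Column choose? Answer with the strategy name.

If Column plays Left, Row's expected payoff is (1/5)·(-3) + (2/5)·3 + (2/5)·8 = 19/5.
If Column plays Right, Row's expected payoff is (1/5)·8 + (2/5)·6 + (2/5)·(-4) = 12/5.
Column minimizes Row's payoff; the smallest is 12/5, so the best response is Right.

Right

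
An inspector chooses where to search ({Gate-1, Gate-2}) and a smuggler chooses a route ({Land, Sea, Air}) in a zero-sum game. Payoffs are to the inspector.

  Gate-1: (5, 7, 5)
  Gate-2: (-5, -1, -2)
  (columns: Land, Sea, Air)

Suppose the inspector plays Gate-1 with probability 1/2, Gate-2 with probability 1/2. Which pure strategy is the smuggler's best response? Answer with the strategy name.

If the smuggler plays Land, the inspector's expected payoff is (1/2)·5 + (1/2)·(-5) = 0.
If the smuggler plays Sea, the inspector's expected payoff is (1/2)·7 + (1/2)·(-1) = 3.
If the smuggler plays Air, the inspector's expected payoff is (1/2)·5 + (1/2)·(-2) = 3/2.
The smuggler minimizes the inspector's payoff; the smallest is 0, so the best response is Land.

Land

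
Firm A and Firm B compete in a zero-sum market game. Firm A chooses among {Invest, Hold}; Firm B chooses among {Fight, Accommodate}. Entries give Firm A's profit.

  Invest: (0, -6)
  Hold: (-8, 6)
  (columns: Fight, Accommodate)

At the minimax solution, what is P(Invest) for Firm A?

7/10

Row minima: Invest → -6, Hold → -8; maximin = -6.
Column maxima: Fight → 0, Accommodate → 6; minimax = 0.
-6 ≠ 0, so there is no saddle point; optimal play is mixed.
Let Firm A play Invest with probability p. Expected payoff against Fight: 0p + (-8)(1−p) = 8p − 8; against Accommodate: (-6)p + 6(1−p) = −12p + 6.
Setting these equal: 8p − 8 = −12p + 6 ⇒ 20p = 14 ⇒ p = 7/10, and the value is (8)·(7/10) − 8 = -12/5.
For Firm B: with q = P(Fight), equating Invest's and Hold's payoffs gives 6q − 6 = −14q + 6 ⇒ q = 3/5.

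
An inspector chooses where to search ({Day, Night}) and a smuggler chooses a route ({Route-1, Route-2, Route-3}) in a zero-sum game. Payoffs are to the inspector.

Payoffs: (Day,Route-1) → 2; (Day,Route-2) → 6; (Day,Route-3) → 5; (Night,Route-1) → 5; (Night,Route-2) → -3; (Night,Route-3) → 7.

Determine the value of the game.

3

Row minima: Day → 2, Night → -3; maximin = 2.
Column maxima: Route-1 → 5, Route-2 → 6, Route-3 → 7; minimax = 5.
2 ≠ 5, so there is no saddle point; optimal play is mixed.
Route-3 is strictly dominated by Route-1 (it gives the inspector strictly more in every row), so the smuggler never plays it.
On the remaining 2×2 (Day, Night vs Route-1, Route-2):
Let the inspector play Day with probability p. Expected payoff against Route-1: 2p + 5(1−p) = −3p + 5; against Route-2: 6p + (-3)(1−p) = 9p − 3.
Setting these equal: −3p + 5 = 9p − 3 ⇒ −12p = -8 ⇒ p = 2/3, and the value is (-3)·(2/3) + 5 = 3.
For the smuggler: with q = P(Route-1), equating Day's and Night's payoffs gives −4q + 6 = 8q − 3 ⇒ q = 3/4.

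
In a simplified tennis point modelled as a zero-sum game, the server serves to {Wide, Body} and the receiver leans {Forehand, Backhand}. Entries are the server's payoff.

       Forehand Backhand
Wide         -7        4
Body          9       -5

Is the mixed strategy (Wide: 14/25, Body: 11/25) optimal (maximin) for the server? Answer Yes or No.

Against Forehand this mix gives (14/25)·(-7) + (11/25)·9 = 1/25.
Against Backhand this mix gives (14/25)·4 + (11/25)·(-5) = 1/25.
All of the receiver's active replies (Forehand, Backhand) yield 1/25, and no column does worse for the server. The mix makes the receiver indifferent and guarantees 1/25, so it is optimal.

Yes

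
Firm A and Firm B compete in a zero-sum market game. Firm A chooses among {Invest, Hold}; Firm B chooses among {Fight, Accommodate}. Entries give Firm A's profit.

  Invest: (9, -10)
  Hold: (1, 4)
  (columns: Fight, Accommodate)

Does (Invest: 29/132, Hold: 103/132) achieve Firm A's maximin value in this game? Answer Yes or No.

Against Fight this mix gives (29/132)·9 + (103/132)·1 = 91/33.
Against Accommodate this mix gives (29/132)·(-10) + (103/132)·4 = 61/66.
Firm B will play Accommodate, holding Firm A to 61/66. Shifting weight toward the row that does better against Accommodate would raise this floor (the equalizing mix achieves 23/11 against both Accommodate and Fight), so the proposed strategy is not optimal.

No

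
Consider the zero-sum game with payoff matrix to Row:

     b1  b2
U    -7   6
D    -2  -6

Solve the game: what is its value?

-54/17

Row minima: U → -7, D → -6; maximin = -6.
Column maxima: b1 → -2, b2 → 6; minimax = -2.
-6 ≠ -2, so there is no saddle point; optimal play is mixed.
Let Row play U with probability p. Expected payoff against b1: (-7)p + (-2)(1−p) = −5p − 2; against b2: 6p + (-6)(1−p) = 12p − 6.
Setting these equal: −5p − 2 = 12p − 6 ⇒ −17p = -4 ⇒ p = 4/17, and the value is (-5)·(4/17) − 2 = -54/17.
For Column: with q = P(b1), equating U's and D's payoffs gives −13q + 6 = 4q − 6 ⇒ q = 12/17.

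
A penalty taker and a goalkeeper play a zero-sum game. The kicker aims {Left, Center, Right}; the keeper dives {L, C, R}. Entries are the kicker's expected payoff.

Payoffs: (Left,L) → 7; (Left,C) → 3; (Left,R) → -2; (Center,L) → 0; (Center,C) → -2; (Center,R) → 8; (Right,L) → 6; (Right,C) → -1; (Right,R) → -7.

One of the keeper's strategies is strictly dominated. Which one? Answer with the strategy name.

C holds the kicker's payoff strictly below L in every row: 3 < 7, -2 < 0, -1 < 6.
So L is strictly dominated for the keeper.

L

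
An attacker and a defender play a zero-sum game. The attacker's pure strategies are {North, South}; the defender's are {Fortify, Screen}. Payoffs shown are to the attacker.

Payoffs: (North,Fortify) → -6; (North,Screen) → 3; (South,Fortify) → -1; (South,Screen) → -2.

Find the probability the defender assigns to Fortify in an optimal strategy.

Row minima: North → -6, South → -2; maximin = -2.
Column maxima: Fortify → -1, Screen → 3; minimax = -1.
-2 ≠ -1, so there is no saddle point; optimal play is mixed.
Let the attacker play North with probability p. Expected payoff against Fortify: (-6)p + (-1)(1−p) = −5p − 1; against Screen: 3p + (-2)(1−p) = 5p − 2.
Setting these equal: −5p − 1 = 5p − 2 ⇒ −10p = -1 ⇒ p = 1/10, and the value is (-5)·(1/10) − 1 = -3/2.
For the defender: with q = P(Fortify), equating North's and South's payoffs gives −9q + 3 = q − 2 ⇒ q = 1/2.

1/2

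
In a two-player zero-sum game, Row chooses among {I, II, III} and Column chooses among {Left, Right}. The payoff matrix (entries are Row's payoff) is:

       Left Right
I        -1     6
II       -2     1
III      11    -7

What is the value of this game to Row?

Row minima: I → -1, II → -2, III → -7; maximin = -1.
Column maxima: Left → 11, Right → 6; minimax = 6.
-1 ≠ 6, so there is no saddle point; optimal play is mixed.
II is strictly dominated by I, so Row never plays it.
On the remaining 2×2 (I, III vs Left, Right):
Let Row play I with probability p. Expected payoff against Left: (-1)p + 11(1−p) = −12p + 11; against Right: 6p + (-7)(1−p) = 13p − 7.
Setting these equal: −12p + 11 = 13p − 7 ⇒ −25p = -18 ⇒ p = 18/25, and the value is (-12)·(18/25) + 11 = 59/25.
For Column: with q = P(Left), equating I's and III's payoffs gives −7q + 6 = 18q − 7 ⇒ q = 13/25.

59/25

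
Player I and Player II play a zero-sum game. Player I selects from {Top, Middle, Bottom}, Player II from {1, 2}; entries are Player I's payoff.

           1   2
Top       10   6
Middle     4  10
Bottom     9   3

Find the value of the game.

Row minima: Top → 6, Middle → 4, Bottom → 3; maximin = 6.
Column maxima: 1 → 10, 2 → 10; minimax = 10.
6 ≠ 10, so there is no saddle point; optimal play is mixed.
Bottom is strictly dominated by Top, so Player I never plays it.
On the remaining 2×2 (Top, Middle vs 1, 2):
Let Player I play Top with probability p. Expected payoff against 1: 10p + 4(1−p) = 6p + 4; against 2: 6p + 10(1−p) = −4p + 10.
Setting these equal: 6p + 4 = −4p + 10 ⇒ 10p = 6 ⇒ p = 3/5, and the value is (6)·(3/5) + 4 = 38/5.
For Player II: with q = P(1), equating Top's and Middle's payoffs gives 4q + 6 = −6q + 10 ⇒ q = 2/5.

38/5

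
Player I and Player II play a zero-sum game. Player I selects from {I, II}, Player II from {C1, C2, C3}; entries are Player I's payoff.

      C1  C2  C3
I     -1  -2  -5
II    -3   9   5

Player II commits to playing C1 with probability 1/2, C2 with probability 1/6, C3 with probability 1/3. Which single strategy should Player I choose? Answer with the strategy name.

Expected payoff of I: (1/2)·(-1) + (1/6)·(-2) + (1/3)·(-5) = -5/2.
Expected payoff of II: (1/2)·(-3) + (1/6)·9 + (1/3)·5 = 5/3.
The largest is 5/3, so Player I's best response is II.

II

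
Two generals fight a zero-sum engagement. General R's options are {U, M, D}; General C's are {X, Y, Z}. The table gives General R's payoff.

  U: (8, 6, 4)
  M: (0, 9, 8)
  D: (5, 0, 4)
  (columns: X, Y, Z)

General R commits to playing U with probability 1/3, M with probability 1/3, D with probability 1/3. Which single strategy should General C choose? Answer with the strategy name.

X

If General C plays X, General R's expected payoff is (1/3)·8 + (1/3)·0 + (1/3)·5 = 13/3.
If General C plays Y, General R's expected payoff is (1/3)·6 + (1/3)·9 + (1/3)·0 = 5.
If General C plays Z, General R's expected payoff is (1/3)·4 + (1/3)·8 + (1/3)·4 = 16/3.
General C minimizes General R's payoff; the smallest is 13/3, so the best response is X.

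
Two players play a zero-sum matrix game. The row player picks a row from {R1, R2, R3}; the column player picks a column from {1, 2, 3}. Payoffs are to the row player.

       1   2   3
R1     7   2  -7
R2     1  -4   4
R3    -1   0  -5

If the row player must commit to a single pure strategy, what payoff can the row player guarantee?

-4

Row minima: R1 → -7, R2 → -4, R3 → -5.
The best of these is -4.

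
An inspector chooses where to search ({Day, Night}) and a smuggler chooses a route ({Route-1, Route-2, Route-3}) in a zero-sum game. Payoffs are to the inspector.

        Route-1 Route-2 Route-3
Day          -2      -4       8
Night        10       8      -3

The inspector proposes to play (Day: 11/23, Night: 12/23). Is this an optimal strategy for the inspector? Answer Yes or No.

Yes

Against Route-1 this mix gives (11/23)·(-2) + (12/23)·10 = 98/23.
Against Route-2 this mix gives (11/23)·(-4) + (12/23)·8 = 52/23.
Against Route-3 this mix gives (11/23)·8 + (12/23)·(-3) = 52/23.
All of the smuggler's active replies (Route-2, Route-3) yield 52/23, and no column does worse for the inspector. The mix makes the smuggler indifferent and guarantees 52/23, so it is optimal.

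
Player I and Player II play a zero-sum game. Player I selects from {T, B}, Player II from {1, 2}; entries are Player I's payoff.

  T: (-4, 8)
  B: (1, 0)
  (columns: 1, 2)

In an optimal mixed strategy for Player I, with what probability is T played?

Row minima: T → -4, B → 0; maximin = 0.
Column maxima: 1 → 1, 2 → 8; minimax = 1.
0 ≠ 1, so there is no saddle point; optimal play is mixed.
Let Player I play T with probability p. Expected payoff against 1: (-4)p + 1(1−p) = −5p + 1; against 2: 8p + 0(1−p) = 8p.
Setting these equal: −5p + 1 = 8p ⇒ −13p = -1 ⇒ p = 1/13, and the value is (-5)·(1/13) + 1 = 8/13.
For Player II: with q = P(1), equating T's and B's payoffs gives −12q + 8 = q ⇒ q = 8/13.

1/13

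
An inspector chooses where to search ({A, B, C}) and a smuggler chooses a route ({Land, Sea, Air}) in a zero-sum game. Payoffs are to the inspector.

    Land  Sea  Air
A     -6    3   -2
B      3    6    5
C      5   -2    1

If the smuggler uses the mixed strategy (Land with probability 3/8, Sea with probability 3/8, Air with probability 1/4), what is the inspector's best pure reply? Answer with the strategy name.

B

Expected payoff of A: (3/8)·(-6) + (3/8)·3 + (1/4)·(-2) = -13/8.
Expected payoff of B: (3/8)·3 + (3/8)·6 + (1/4)·5 = 37/8.
Expected payoff of C: (3/8)·5 + (3/8)·(-2) + (1/4)·1 = 11/8.
The largest is 37/8, so the inspector's best response is B.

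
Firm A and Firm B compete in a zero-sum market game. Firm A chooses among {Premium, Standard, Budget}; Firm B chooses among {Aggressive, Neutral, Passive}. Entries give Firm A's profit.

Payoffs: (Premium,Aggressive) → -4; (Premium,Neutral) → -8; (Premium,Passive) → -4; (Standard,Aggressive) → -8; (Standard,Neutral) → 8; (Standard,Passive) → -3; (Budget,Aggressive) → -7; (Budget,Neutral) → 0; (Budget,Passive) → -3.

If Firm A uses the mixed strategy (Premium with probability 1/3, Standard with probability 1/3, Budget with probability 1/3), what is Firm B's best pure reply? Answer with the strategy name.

Aggressive

If Firm B plays Aggressive, Firm A's expected payoff is (1/3)·(-4) + (1/3)·(-8) + (1/3)·(-7) = -19/3.
If Firm B plays Neutral, Firm A's expected payoff is (1/3)·(-8) + (1/3)·8 + (1/3)·0 = 0.
If Firm B plays Passive, Firm A's expected payoff is (1/3)·(-4) + (1/3)·(-3) + (1/3)·(-3) = -10/3.
Firm B minimizes Firm A's payoff; the smallest is -19/3, so the best response is Aggressive.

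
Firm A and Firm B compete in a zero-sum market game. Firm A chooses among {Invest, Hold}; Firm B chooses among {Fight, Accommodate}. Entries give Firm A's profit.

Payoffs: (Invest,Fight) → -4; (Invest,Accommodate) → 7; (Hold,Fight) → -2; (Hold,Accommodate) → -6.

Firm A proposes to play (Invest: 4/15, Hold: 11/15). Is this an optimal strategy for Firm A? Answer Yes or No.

Against Fight this mix gives (4/15)·(-4) + (11/15)·(-2) = -38/15.
Against Accommodate this mix gives (4/15)·7 + (11/15)·(-6) = -38/15.
All of Firm B's active replies (Fight, Accommodate) yield -38/15, and no column does worse for Firm A. The mix makes Firm B indifferent and guarantees -38/15, so it is optimal.

Yes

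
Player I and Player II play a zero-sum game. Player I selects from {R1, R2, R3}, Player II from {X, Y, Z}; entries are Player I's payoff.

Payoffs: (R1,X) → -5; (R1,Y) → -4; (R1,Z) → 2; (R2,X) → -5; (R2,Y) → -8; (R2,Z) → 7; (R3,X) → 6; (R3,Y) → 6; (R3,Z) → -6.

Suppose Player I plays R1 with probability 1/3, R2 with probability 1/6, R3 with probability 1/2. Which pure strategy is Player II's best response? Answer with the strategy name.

Z

If Player II plays X, Player I's expected payoff is (1/3)·(-5) + (1/6)·(-5) + (1/2)·6 = 1/2.
If Player II plays Y, Player I's expected payoff is (1/3)·(-4) + (1/6)·(-8) + (1/2)·6 = 1/3.
If Player II plays Z, Player I's expected payoff is (1/3)·2 + (1/6)·7 + (1/2)·(-6) = -7/6.
Player II minimizes Player I's payoff; the smallest is -7/6, so the best response is Z.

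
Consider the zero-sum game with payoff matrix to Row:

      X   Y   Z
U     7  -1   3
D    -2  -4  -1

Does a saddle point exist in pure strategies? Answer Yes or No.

Row minima: U → -1, D → -4; maximin = -1.
Column maxima: X → 7, Y → -1, Z → 3; minimax = -1.
maximin = minimax = -1, so a saddle point exists.

Yes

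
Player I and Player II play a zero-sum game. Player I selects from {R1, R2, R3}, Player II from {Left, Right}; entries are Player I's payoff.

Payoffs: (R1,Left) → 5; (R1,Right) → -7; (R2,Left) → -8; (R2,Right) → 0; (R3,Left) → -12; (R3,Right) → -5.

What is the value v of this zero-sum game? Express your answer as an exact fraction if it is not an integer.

Row minima: R1 → -7, R2 → -8, R3 → -12; maximin = -7.
Column maxima: Left → 5, Right → 0; minimax = 0.
-7 ≠ 0, so there is no saddle point; optimal play is mixed.
R3 is strictly dominated by R2, so Player I never plays it.
On the remaining 2×2 (R1, R2 vs Left, Right):
Let Player I play R1 with probability p. Expected payoff against Left: 5p + (-8)(1−p) = 13p − 8; against Right: (-7)p + 0(1−p) = −7p.
Setting these equal: 13p − 8 = −7p ⇒ 20p = 8 ⇒ p = 2/5, and the value is (13)·(2/5) − 8 = -14/5.
For Player II: with q = P(Left), equating R1's and R2's payoffs gives 12q − 7 = −8q ⇒ q = 7/20.

-14/5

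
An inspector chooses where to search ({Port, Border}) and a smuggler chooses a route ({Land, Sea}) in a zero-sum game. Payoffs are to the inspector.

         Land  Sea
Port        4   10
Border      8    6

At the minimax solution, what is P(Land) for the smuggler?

Row minima: Port → 4, Border → 6; maximin = 6.
Column maxima: Land → 8, Sea → 10; minimax = 8.
6 ≠ 8, so there is no saddle point; optimal play is mixed.
Let the inspector play Port with probability p. Expected payoff against Land: 4p + 8(1−p) = −4p + 8; against Sea: 10p + 6(1−p) = 4p + 6.
Setting these equal: −4p + 8 = 4p + 6 ⇒ −8p = -2 ⇒ p = 1/4, and the value is (-4)·(1/4) + 8 = 7.
For the smuggler: with q = P(Land), equating Port's and Border's payoffs gives −6q + 10 = 2q + 6 ⇒ q = 1/2.

1/2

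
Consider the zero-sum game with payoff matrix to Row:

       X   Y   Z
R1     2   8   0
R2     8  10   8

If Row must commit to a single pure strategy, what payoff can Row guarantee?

Row minima: R1 → 0, R2 → 8.
The best of these is 8.

8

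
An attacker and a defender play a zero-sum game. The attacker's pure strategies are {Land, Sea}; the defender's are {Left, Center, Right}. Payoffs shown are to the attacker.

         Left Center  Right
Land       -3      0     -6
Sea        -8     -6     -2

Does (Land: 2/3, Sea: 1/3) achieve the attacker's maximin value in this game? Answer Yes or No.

Against Left this mix gives (2/3)·(-3) + (1/3)·(-8) = -14/3.
Against Center this mix gives (2/3)·0 + (1/3)·(-6) = -2.
Against Right this mix gives (2/3)·(-6) + (1/3)·(-2) = -14/3.
All of the defender's active replies (Left, Right) yield -14/3, and no column does worse for the attacker. The mix makes the defender indifferent and guarantees -14/3, so it is optimal.

Yes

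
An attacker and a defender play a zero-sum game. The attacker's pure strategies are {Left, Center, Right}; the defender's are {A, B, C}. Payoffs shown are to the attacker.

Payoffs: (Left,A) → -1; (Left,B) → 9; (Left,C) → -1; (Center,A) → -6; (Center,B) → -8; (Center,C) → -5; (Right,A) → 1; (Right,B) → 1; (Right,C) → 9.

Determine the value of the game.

Row minima: Left → -1, Center → -8, Right → 1; maximin = 1.
Column maxima: A → 1, B → 9, C → 9; minimax = 1.
Since maximin = minimax = 1, there is a saddle point and the value is 1.

1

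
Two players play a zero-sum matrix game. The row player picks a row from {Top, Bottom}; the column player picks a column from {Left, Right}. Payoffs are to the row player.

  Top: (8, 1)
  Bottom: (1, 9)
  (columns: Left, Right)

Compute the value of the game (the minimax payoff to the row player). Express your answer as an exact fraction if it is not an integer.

Row minima: Top → 1, Bottom → 1; maximin = 1.
Column maxima: Left → 8, Right → 9; minimax = 8.
1 ≠ 8, so there is no saddle point; optimal play is mixed.
Let the row player play Top with probability p. Expected payoff against Left: 8p + 1(1−p) = 7p + 1; against Right: 1p + 9(1−p) = −8p + 9.
Setting these equal: 7p + 1 = −8p + 9 ⇒ 15p = 8 ⇒ p = 8/15, and the value is (7)·(8/15) + 1 = 71/15.
For the column player: with q = P(Left), equating Top's and Bottom's payoffs gives 7q + 1 = −8q + 9 ⇒ q = 8/15.

71/15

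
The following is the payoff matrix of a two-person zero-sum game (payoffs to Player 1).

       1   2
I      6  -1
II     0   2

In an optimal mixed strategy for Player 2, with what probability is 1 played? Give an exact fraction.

1/3

Row minima: I → -1, II → 0; maximin = 0.
Column maxima: 1 → 6, 2 → 2; minimax = 2.
0 ≠ 2, so there is no saddle point; optimal play is mixed.
Let Player 1 play I with probability p. Expected payoff against 1: 6p + 0(1−p) = 6p; against 2: (-1)p + 2(1−p) = −3p + 2.
Setting these equal: 6p = −3p + 2 ⇒ 9p = 2 ⇒ p = 2/9, and the value is (6)·(2/9) = 4/3.
For Player 2: with q = P(1), equating I's and II's payoffs gives 7q − 1 = −2q + 2 ⇒ q = 1/3.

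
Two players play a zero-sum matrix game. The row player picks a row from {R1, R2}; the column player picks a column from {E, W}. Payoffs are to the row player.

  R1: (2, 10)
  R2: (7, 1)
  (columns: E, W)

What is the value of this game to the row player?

34/7

Row minima: R1 → 2, R2 → 1; maximin = 2.
Column maxima: E → 7, W → 10; minimax = 7.
2 ≠ 7, so there is no saddle point; optimal play is mixed.
Let the row player play R1 with probability p. Expected payoff against E: 2p + 7(1−p) = −5p + 7; against W: 10p + 1(1−p) = 9p + 1.
Setting these equal: −5p + 7 = 9p + 1 ⇒ −14p = -6 ⇒ p = 3/7, and the value is (-5)·(3/7) + 7 = 34/7.
For the column player: with q = P(E), equating R1's and R2's payoffs gives −8q + 10 = 6q + 1 ⇒ q = 9/14.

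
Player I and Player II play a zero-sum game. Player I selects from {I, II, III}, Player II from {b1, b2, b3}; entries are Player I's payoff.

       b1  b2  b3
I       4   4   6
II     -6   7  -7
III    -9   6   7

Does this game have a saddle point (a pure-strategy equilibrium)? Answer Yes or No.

Row minima: I → 4, II → -7, III → -9; maximin = 4.
Column maxima: b1 → 4, b2 → 7, b3 → 7; minimax = 4.
maximin = minimax = 4, so a saddle point exists.

Yes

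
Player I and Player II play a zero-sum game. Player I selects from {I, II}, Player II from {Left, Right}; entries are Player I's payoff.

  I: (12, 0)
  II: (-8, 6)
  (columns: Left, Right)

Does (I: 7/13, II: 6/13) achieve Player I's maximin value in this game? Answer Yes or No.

Yes

Against Left this mix gives (7/13)·12 + (6/13)·(-8) = 36/13.
Against Right this mix gives (7/13)·0 + (6/13)·6 = 36/13.
All of Player II's active replies (Left, Right) yield 36/13, and no column does worse for Player I. The mix makes Player II indifferent and guarantees 36/13, so it is optimal.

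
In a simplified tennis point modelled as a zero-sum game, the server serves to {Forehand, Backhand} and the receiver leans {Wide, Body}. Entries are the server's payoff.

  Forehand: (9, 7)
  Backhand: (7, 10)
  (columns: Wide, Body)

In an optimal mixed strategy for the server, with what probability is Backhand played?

Row minima: Forehand → 7, Backhand → 7; maximin = 7.
Column maxima: Wide → 9, Body → 10; minimax = 9.
7 ≠ 9, so there is no saddle point; optimal play is mixed.
Let the server play Forehand with probability p. Expected payoff against Wide: 9p + 7(1−p) = 2p + 7; against Body: 7p + 10(1−p) = −3p + 10.
Setting these equal: 2p + 7 = −3p + 10 ⇒ 5p = 3 ⇒ p = 3/5, and the value is (2)·(3/5) + 7 = 41/5.
For the receiver: with q = P(Wide), equating Forehand's and Backhand's payoffs gives 2q + 7 = −3q + 10 ⇒ q = 3/5.

2/5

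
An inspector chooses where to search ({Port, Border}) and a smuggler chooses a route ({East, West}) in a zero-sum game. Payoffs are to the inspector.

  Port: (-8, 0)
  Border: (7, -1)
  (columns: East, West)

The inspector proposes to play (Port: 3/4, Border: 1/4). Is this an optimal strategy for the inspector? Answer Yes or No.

Against East this mix gives (3/4)·(-8) + (1/4)·7 = -17/4.
Against West this mix gives (3/4)·0 + (1/4)·(-1) = -1/4.
The smuggler will play East, holding the inspector to -17/4. Shifting weight toward the row that does better against East would raise this floor (the equalizing mix achieves -1/2 against both East and West), so the proposed strategy is not optimal.

No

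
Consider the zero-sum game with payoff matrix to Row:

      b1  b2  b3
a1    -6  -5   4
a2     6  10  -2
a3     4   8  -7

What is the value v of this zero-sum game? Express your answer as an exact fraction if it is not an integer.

Row minima: a1 → -6, a2 → -2, a3 → -7; maximin = -2.
Column maxima: b1 → 6, b2 → 10, b3 → 4; minimax = 4.
-2 ≠ 4, so there is no saddle point; optimal play is mixed.
a3 is strictly dominated by a2, so Row never plays it.
b2 is strictly dominated by b1 (it gives Row strictly more in every row), so Column never plays it.
On the remaining 2×2 (a1, a2 vs b1, b3):
Let Row play a1 with probability p. Expected payoff against b1: (-6)p + 6(1−p) = −12p + 6; against b3: 4p + (-2)(1−p) = 6p − 2.
Setting these equal: −12p + 6 = 6p − 2 ⇒ −18p = -8 ⇒ p = 4/9, and the value is (-12)·(4/9) + 6 = 2/3.
For Column: with q = P(b1), equating a1's and a2's payoffs gives −10q + 4 = 8q − 2 ⇒ q = 1/3.

2/3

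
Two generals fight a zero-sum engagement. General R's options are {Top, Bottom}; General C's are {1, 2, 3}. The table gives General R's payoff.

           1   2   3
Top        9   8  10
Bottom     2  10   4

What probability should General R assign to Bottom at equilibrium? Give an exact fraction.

Row minima: Top → 8, Bottom → 2; maximin = 8.
Column maxima: 1 → 9, 2 → 10, 3 → 10; minimax = 9.
8 ≠ 9, so there is no saddle point; optimal play is mixed.
3 is strictly dominated by 1 (it gives General R strictly more in every row), so General C never plays it.
On the remaining 2×2 (Top, Bottom vs 1, 2):
Let General R play Top with probability p. Expected payoff against 1: 9p + 2(1−p) = 7p + 2; against 2: 8p + 10(1−p) = −2p + 10.
Setting these equal: 7p + 2 = −2p + 10 ⇒ 9p = 8 ⇒ p = 8/9, and the value is (7)·(8/9) + 2 = 74/9.
For General C: with q = P(1), equating Top's and Bottom's payoffs gives q + 8 = −8q + 10 ⇒ q = 2/9.

1/9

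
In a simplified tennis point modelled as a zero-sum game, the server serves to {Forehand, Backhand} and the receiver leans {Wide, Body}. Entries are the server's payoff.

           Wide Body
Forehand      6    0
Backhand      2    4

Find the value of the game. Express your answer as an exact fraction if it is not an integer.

Row minima: Forehand → 0, Backhand → 2; maximin = 2.
Column maxima: Wide → 6, Body → 4; minimax = 4.
2 ≠ 4, so there is no saddle point; optimal play is mixed.
Let the server play Forehand with probability p. Expected payoff against Wide: 6p + 2(1−p) = 4p + 2; against Body: 0p + 4(1−p) = −4p + 4.
Setting these equal: 4p + 2 = −4p + 4 ⇒ 8p = 2 ⇒ p = 1/4, and the value is (4)·(1/4) + 2 = 3.
For the receiver: with q = P(Wide), equating Forehand's and Backhand's payoffs gives 6q = −2q + 4 ⇒ q = 1/2.

3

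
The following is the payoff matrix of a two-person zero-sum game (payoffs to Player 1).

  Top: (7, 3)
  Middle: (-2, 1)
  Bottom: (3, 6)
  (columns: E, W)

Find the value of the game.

33/7

Row minima: Top → 3, Middle → -2, Bottom → 3; maximin = 3.
Column maxima: E → 7, W → 6; minimax = 6.
3 ≠ 6, so there is no saddle point; optimal play is mixed.
Middle is strictly dominated by Top, so Player 1 never plays it.
On the remaining 2×2 (Top, Bottom vs E, W):
Let Player 1 play Top with probability p. Expected payoff against E: 7p + 3(1−p) = 4p + 3; against W: 3p + 6(1−p) = −3p + 6.
Setting these equal: 4p + 3 = −3p + 6 ⇒ 7p = 3 ⇒ p = 3/7, and the value is (4)·(3/7) + 3 = 33/7.
For Player 2: with q = P(E), equating Top's and Bottom's payoffs gives 4q + 3 = −3q + 6 ⇒ q = 3/7.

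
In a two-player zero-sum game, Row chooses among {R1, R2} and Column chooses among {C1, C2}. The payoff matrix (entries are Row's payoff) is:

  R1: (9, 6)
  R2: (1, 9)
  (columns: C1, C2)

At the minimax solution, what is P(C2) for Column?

8/11

Row minima: R1 → 6, R2 → 1; maximin = 6.
Column maxima: C1 → 9, C2 → 9; minimax = 9.
6 ≠ 9, so there is no saddle point; optimal play is mixed.
Let Row play R1 with probability p. Expected payoff against C1: 9p + 1(1−p) = 8p + 1; against C2: 6p + 9(1−p) = −3p + 9.
Setting these equal: 8p + 1 = −3p + 9 ⇒ 11p = 8 ⇒ p = 8/11, and the value is (8)·(8/11) + 1 = 75/11.
For Column: with q = P(C1), equating R1's and R2's payoffs gives 3q + 6 = −8q + 9 ⇒ q = 3/11.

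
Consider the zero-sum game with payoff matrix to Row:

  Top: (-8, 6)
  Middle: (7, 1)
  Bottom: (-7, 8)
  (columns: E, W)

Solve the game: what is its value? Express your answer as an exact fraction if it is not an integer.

Row minima: Top → -8, Middle → 1, Bottom → -7; maximin = 1.
Column maxima: E → 7, W → 8; minimax = 7.
1 ≠ 7, so there is no saddle point; optimal play is mixed.
Top is strictly dominated by Bottom, so Row never plays it.
On the remaining 2×2 (Middle, Bottom vs E, W):
Let Row play Middle with probability p. Expected payoff against E: 7p + (-7)(1−p) = 14p − 7; against W: 1p + 8(1−p) = −7p + 8.
Setting these equal: 14p − 7 = −7p + 8 ⇒ 21p = 15 ⇒ p = 5/7, and the value is (14)·(5/7) − 7 = 3.
For Column: with q = P(E), equating Middle's and Bottom's payoffs gives 6q + 1 = −15q + 8 ⇒ q = 1/3.

3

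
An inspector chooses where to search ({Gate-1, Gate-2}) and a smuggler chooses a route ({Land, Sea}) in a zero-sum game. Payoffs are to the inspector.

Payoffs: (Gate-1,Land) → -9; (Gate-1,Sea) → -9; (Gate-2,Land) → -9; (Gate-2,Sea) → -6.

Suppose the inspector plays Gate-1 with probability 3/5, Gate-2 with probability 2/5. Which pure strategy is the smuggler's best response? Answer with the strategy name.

Land

If the smuggler plays Land, the inspector's expected payoff is (3/5)·(-9) + (2/5)·(-9) = -9.
If the smuggler plays Sea, the inspector's expected payoff is (3/5)·(-9) + (2/5)·(-6) = -39/5.
The smuggler minimizes the inspector's payoff; the smallest is -9, so the best response is Land.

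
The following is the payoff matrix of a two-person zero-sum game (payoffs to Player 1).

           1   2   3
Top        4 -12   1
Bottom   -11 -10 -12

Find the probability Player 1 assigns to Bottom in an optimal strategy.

Row minima: Top → -12, Bottom → -12; maximin = -12.
Column maxima: 1 → 4, 2 → -10, 3 → 1; minimax = -10.
-12 ≠ -10, so there is no saddle point; optimal play is mixed.
1 is strictly dominated by 3 (it gives Player 1 strictly more in every row), so Player 2 never plays it.
On the remaining 2×2 (Top, Bottom vs 2, 3):
Let Player 1 play Top with probability p. Expected payoff against 2: (-12)p + (-10)(1−p) = −2p − 10; against 3: 1p + (-12)(1−p) = 13p − 12.
Setting these equal: −2p − 10 = 13p − 12 ⇒ −15p = -2 ⇒ p = 2/15, and the value is (-2)·(2/15) − 10 = -154/15.
For Player 2: with q = P(2), equating Top's and Bottom's payoffs gives −13q + 1 = 2q − 12 ⇒ q = 13/15.

13/15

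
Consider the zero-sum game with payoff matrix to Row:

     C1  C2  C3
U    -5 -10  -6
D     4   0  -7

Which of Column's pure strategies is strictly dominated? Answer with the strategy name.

C1

C2 holds Row's payoff strictly below C1 in every row: -10 < -5, 0 < 4.
So C1 is strictly dominated for Column.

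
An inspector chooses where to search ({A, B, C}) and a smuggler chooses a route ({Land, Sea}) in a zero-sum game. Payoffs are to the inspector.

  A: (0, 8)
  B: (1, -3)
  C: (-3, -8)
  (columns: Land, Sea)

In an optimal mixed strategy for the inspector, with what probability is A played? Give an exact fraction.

Row minima: A → 0, B → -3, C → -8; maximin = 0.
Column maxima: Land → 1, Sea → 8; minimax = 1.
0 ≠ 1, so there is no saddle point; optimal play is mixed.
C is strictly dominated by A, so the inspector never plays it.
On the remaining 2×2 (A, B vs Land, Sea):
Let the inspector play A with probability p. Expected payoff against Land: 0p + 1(1−p) = −p + 1; against Sea: 8p + (-3)(1−p) = 11p − 3.
Setting these equal: −p + 1 = 11p − 3 ⇒ −12p = -4 ⇒ p = 1/3, and the value is (-1)·(1/3) + 1 = 2/3.
For the smuggler: with q = P(Land), equating A's and B's payoffs gives −8q + 8 = 4q − 3 ⇒ q = 11/12.

1/3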